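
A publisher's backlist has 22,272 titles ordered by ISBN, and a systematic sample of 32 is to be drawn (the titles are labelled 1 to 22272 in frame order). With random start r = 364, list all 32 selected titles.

k = N/n = 22272/32 = 696
title 1: 364
title 2: 364 + 696 = 1060
title 3: 1060 + 696 = 1756
title 4: 1756 + 696 = 2452
title 5: 2452 + 696 = 3148
title 6: 3148 + 696 = 3844
title 7: 3844 + 696 = 4540
title 8: 4540 + 696 = 5236
title 9: 5236 + 696 = 5932
title 10: 5932 + 696 = 6628
title 11: 6628 + 696 = 7324
title 12: 7324 + 696 = 8020
title 13: 8020 + 696 = 8716
title 14: 8716 + 696 = 9412
title 15: 9412 + 696 = 10108
title 16: 10108 + 696 = 10804
title 17: 10804 + 696 = 11500
title 18: 11500 + 696 = 12196
title 19: 12196 + 696 = 12892
title 20: 12892 + 696 = 13588
title 21: 13588 + 696 = 14284
title 22: 14284 + 696 = 14980
title 23: 14980 + 696 = 15676
title 24: 15676 + 696 = 16372
title 25: 16372 + 696 = 17068
title 26: 17068 + 696 = 17764
title 27: 17764 + 696 = 18460
title 28: 18460 + 696 = 19156
title 29: 19156 + 696 = 19852
title 30: 19852 + 696 = 20548
title 31: 20548 + 696 = 21244
title 32: 21244 + 696 = 21940

364, 1060, 1756, 2452, 3148, 3844, 4540, 5236, 5932, 6628, 7324, 8020, 8716, 9412, 10108, 10804, 11500, 12196, 12892, 13588, 14284, 14980, 15676, 16372, 17068, 17764, 18460, 19156, 19852, 20548, 21244, 21940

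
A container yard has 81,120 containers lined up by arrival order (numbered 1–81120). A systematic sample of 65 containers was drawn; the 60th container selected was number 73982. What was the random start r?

350

k = 81120/65 = 1248
r = 73982 − (60−1)×1248 = 73982 − 73632 = 350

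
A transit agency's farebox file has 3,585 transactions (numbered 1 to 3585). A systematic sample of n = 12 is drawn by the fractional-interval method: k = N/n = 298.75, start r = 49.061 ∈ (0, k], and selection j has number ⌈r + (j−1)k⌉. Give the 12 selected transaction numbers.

j=1: r + 0k = 49.061 → ⌈·⌉ = 50
j=2: r + 1k = 347.811 → ⌈·⌉ = 348
j=3: r + 2k = 646.561 → ⌈·⌉ = 647
j=4: r + 3k = 945.311 → ⌈·⌉ = 946
j=5: r + 4k = 1244.061 → ⌈·⌉ = 1245
j=6: r + 5k = 1542.811 → ⌈·⌉ = 1543
j=7: r + 6k = 1841.561 → ⌈·⌉ = 1842
j=8: r + 7k = 2140.311 → ⌈·⌉ = 2141
j=9: r + 8k = 2439.061 → ⌈·⌉ = 2440
j=10: r + 9k = 2737.811 → ⌈·⌉ = 2738
j=11: r + 10k = 3036.561 → ⌈·⌉ = 3037
j=12: r + 11k = 3335.311 → ⌈·⌉ = 3336

50, 348, 647, 946, 1245, 1543, 1842, 2141, 2440, 2738, 3037, 3336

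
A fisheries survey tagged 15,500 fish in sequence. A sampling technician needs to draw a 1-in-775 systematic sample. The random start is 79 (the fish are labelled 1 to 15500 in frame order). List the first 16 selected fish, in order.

fish 1: 79
fish 2: 79 + 775 = 854
fish 3: 854 + 775 = 1629
fish 4: 1629 + 775 = 2404
fish 5: 2404 + 775 = 3179
fish 6: 3179 + 775 = 3954
fish 7: 3954 + 775 = 4729
fish 8: 4729 + 775 = 5504
fish 9: 5504 + 775 = 6279
fish 10: 6279 + 775 = 7054
fish 11: 7054 + 775 = 7829
fish 12: 7829 + 775 = 8604
fish 13: 8604 + 775 = 9379
fish 14: 9379 + 775 = 10154
fish 15: 10154 + 775 = 10929
fish 16: 10929 + 775 = 11704

79, 854, 1629, 2404, 3179, 3954, 4729, 5504, 6279, 7054, 7829, 8604, 9379, 10154, 10929, 11704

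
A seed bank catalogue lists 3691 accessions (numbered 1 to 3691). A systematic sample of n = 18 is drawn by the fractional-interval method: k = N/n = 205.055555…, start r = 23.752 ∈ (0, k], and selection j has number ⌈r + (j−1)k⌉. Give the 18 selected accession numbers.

24, 229, 434, 639, 844, 1050, 1255, 1460, 1665, 1870, 2075, 2280, 2485, 2690, 2895, 3100, 3305, 3510

j=1: r + 0k = 23.752 → ⌈·⌉ = 24
j=2: r + 1k = 228.807555… → ⌈·⌉ = 229
j=3: r + 2k = 433.863111… → ⌈·⌉ = 434
j=4: r + 3k = 638.918666… → ⌈·⌉ = 639
j=5: r + 4k = 843.974222… → ⌈·⌉ = 844
j=6: r + 5k = 1049.029777… → ⌈·⌉ = 1050
j=7: r + 6k = 1254.085333… → ⌈·⌉ = 1255
j=8: r + 7k = 1459.140888… → ⌈·⌉ = 1460
j=9: r + 8k = 1664.196444… → ⌈·⌉ = 1665
j=10: r + 9k = 1869.252 → ⌈·⌉ = 1870
j=11: r + 10k = 2074.307555… → ⌈·⌉ = 2075
j=12: r + 11k = 2279.363111… → ⌈·⌉ = 2280
j=13: r + 12k = 2484.418666… → ⌈·⌉ = 2485
j=14: r + 13k = 2689.474222… → ⌈·⌉ = 2690
j=15: r + 14k = 2894.529777… → ⌈·⌉ = 2895
j=16: r + 15k = 3099.585333… → ⌈·⌉ = 3100
j=17: r + 16k = 3304.640888… → ⌈·⌉ = 3305
j=18: r + 17k = 3509.696444… → ⌈·⌉ = 3510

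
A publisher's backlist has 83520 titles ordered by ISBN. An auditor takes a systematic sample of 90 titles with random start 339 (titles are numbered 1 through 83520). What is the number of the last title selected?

k = 83520/90 = 928
90th selection = r + (90−1)·k = 339 + 89×928 = 339 + 82592 = 82931

82931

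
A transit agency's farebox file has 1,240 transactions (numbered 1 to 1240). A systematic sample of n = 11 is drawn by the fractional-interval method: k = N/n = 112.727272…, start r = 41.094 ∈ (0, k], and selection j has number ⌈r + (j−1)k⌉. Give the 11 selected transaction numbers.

j=1: r + 0k = 41.094 → ⌈·⌉ = 42
j=2: r + 1k = 153.821272… → ⌈·⌉ = 154
j=3: r + 2k = 266.548545… → ⌈·⌉ = 267
j=4: r + 3k = 379.275818… → ⌈·⌉ = 380
j=5: r + 4k = 492.003090… → ⌈·⌉ = 493
j=6: r + 5k = 604.730363… → ⌈·⌉ = 605
j=7: r + 6k = 717.457636… → ⌈·⌉ = 718
j=8: r + 7k = 830.184909… → ⌈·⌉ = 831
j=9: r + 8k = 942.912181… → ⌈·⌉ = 943
j=10: r + 9k = 1055.639454… → ⌈·⌉ = 1056
j=11: r + 10k = 1168.366727… → ⌈·⌉ = 1169

42, 154, 267, 380, 493, 605, 718, 831, 943, 1056, 1169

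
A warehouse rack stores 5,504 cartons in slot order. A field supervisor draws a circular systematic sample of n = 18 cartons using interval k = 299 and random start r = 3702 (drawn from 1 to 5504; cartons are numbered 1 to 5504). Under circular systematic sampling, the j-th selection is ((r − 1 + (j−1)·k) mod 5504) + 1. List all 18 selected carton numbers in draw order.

3702, 4001, 4300, 4599, 4898, 5197, 5496, 291, 590, 889, 1188, 1487, 1786, 2085, 2384, 2683, 2982, 3281

Selection 1: 3702
Selection 2: 3702 + 299 = 4001
Selection 3: 4001 + 299 = 4300
Selection 4: 4300 + 299 = 4599
Selection 5: 4599 + 299 = 4898
Selection 6: 4898 + 299 = 5197
Selection 7: 5197 + 299 = 5496
Selection 8: 5496 + 299 = 5795 → 5795 − 5504 = 291
Selection 9: 291 + 299 = 590
Selection 10: 590 + 299 = 889
Selection 11: 889 + 299 = 1188
Selection 12: 1188 + 299 = 1487
Selection 13: 1487 + 299 = 1786
Selection 14: 1786 + 299 = 2085
Selection 15: 2085 + 299 = 2384
Selection 16: 2384 + 299 = 2683
Selection 17: 2683 + 299 = 2982
Selection 18: 2982 + 299 = 3281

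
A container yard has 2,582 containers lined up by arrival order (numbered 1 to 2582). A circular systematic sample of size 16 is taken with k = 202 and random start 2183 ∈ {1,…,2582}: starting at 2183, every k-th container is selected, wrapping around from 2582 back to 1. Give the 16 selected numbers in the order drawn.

Selection 1: 2183
Selection 2: 2183 + 202 = 2385
Selection 3: 2385 + 202 = 2587 → 2587 − 2582 = 5
Selection 4: 5 + 202 = 207
Selection 5: 207 + 202 = 409
Selection 6: 409 + 202 = 611
Selection 7: 611 + 202 = 813
Selection 8: 813 + 202 = 1015
Selection 9: 1015 + 202 = 1217
Selection 10: 1217 + 202 = 1419
Selection 11: 1419 + 202 = 1621
Selection 12: 1621 + 202 = 1823
Selection 13: 1823 + 202 = 2025
Selection 14: 2025 + 202 = 2227
Selection 15: 2227 + 202 = 2429
Selection 16: 2429 + 202 = 2631 → 2631 − 2582 = 49

2183, 2385, 5, 207, 409, 611, 813, 1015, 1217, 1419, 1621, 1823, 2025, 2227, 2429, 49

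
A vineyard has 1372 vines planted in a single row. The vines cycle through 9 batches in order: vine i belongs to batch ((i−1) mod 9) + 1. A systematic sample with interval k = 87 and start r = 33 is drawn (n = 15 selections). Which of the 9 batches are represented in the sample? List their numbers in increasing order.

3, 6, 9

Consecutive selections differ by k = 87, so their batch numbers differ by 87 mod 9 = 6.
gcd(87, 9) = 3, so the sample visits 9/3 = 3 distinct residues mod 9.
Start 33 is batch 6; the batches hit are 3, 6, 9.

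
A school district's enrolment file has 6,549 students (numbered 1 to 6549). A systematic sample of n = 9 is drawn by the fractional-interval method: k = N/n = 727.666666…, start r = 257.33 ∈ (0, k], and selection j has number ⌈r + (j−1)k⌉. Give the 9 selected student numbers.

258, 985, 1713, 2441, 3168, 3896, 4624, 5351, 6079

j=1: r + 0k = 257.33 → ⌈·⌉ = 258
j=2: r + 1k = 984.996666… → ⌈·⌉ = 985
j=3: r + 2k = 1712.663333… → ⌈·⌉ = 1713
j=4: r + 3k = 2440.33 → ⌈·⌉ = 2441
j=5: r + 4k = 3167.996666… → ⌈·⌉ = 3168
j=6: r + 5k = 3895.663333… → ⌈·⌉ = 3896
j=7: r + 6k = 4623.33 → ⌈·⌉ = 4624
j=8: r + 7k = 5350.996666… → ⌈·⌉ = 5351
j=9: r + 8k = 6078.663333… → ⌈·⌉ = 6079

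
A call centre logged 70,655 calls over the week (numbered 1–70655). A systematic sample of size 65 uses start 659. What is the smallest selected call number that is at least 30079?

k = 70655/65 = 1087
Steps past start: ⌈(30079 − 659)/1087⌉ = ⌈29420/1087⌉ = 28
Selected call: 659 + 28×1087 = 31095

31095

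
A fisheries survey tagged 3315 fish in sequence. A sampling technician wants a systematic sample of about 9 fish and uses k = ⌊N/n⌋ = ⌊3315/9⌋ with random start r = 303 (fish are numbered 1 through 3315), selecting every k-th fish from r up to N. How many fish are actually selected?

9

k = ⌊3315/9⌋ = 368
Achieved size = ⌊(3315 − 303)/368⌋ + 1 = ⌊3012/368⌋ + 1 = 8 + 1 = 9
(last selection: 303 + 8×368 = 3247 ≤ 3315; next would be 3615 > 3315)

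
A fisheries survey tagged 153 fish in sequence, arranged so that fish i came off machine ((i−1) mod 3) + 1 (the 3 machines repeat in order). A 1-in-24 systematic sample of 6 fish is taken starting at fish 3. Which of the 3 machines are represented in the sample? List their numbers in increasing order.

Consecutive selections differ by k = 24, so their machine numbers differ by 24 mod 3 = 0.
gcd(24, 3) = 3, so the sample visits 3/3 = 1 distinct residues mod 3.
Start 3 is machine 3; the machines hit are 3.

3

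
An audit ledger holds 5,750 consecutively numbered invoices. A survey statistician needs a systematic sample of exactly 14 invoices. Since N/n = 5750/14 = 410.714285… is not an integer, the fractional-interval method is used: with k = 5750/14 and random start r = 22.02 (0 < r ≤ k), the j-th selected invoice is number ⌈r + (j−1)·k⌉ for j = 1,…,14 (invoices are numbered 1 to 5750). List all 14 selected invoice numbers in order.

j=1: r + 0k = 22.02 → ⌈·⌉ = 23
j=2: r + 1k = 432.734285… → ⌈·⌉ = 433
j=3: r + 2k = 843.448571… → ⌈·⌉ = 844
j=4: r + 3k = 1254.162857… → ⌈·⌉ = 1255
j=5: r + 4k = 1664.877142… → ⌈·⌉ = 1665
j=6: r + 5k = 2075.591428… → ⌈·⌉ = 2076
j=7: r + 6k = 2486.305714… → ⌈·⌉ = 2487
j=8: r + 7k = 2897.02 → ⌈·⌉ = 2898
j=9: r + 8k = 3307.734285… → ⌈·⌉ = 3308
j=10: r + 9k = 3718.448571… → ⌈·⌉ = 3719
j=11: r + 10k = 4129.162857… → ⌈·⌉ = 4130
j=12: r + 11k = 4539.877142… → ⌈·⌉ = 4540
j=13: r + 12k = 4950.591428… → ⌈·⌉ = 4951
j=14: r + 13k = 5361.305714… → ⌈·⌉ = 5362

23, 433, 844, 1255, 1665, 2076, 2487, 2898, 3308, 3719, 4130, 4540, 4951, 5362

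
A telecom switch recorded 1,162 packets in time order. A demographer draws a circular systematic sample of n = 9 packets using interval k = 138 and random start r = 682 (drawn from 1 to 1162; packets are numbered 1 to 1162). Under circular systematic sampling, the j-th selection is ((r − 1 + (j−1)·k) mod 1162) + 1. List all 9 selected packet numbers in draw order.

Selection 1: 682
Selection 2: 682 + 138 = 820
Selection 3: 820 + 138 = 958
Selection 4: 958 + 138 = 1096
Selection 5: 1096 + 138 = 1234 → 1234 − 1162 = 72
Selection 6: 72 + 138 = 210
Selection 7: 210 + 138 = 348
Selection 8: 348 + 138 = 486
Selection 9: 486 + 138 = 624

682, 820, 958, 1096, 72, 210, 348, 486, 624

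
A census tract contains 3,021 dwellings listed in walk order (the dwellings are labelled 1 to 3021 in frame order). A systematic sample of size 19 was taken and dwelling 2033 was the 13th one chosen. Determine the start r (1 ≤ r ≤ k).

125

k = 3021/19 = 159
r = 2033 − (13−1)×159 = 2033 − 1908 = 125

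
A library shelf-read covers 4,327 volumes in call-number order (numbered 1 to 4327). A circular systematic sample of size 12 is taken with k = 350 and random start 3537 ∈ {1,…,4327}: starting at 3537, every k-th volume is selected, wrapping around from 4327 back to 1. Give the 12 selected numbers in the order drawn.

3537, 3887, 4237, 260, 610, 960, 1310, 1660, 2010, 2360, 2710, 3060

Selection 1: 3537
Selection 2: 3537 + 350 = 3887
Selection 3: 3887 + 350 = 4237
Selection 4: 4237 + 350 = 4587 → 4587 − 4327 = 260
Selection 5: 260 + 350 = 610
Selection 6: 610 + 350 = 960
Selection 7: 960 + 350 = 1310
Selection 8: 1310 + 350 = 1660
Selection 9: 1660 + 350 = 2010
Selection 10: 2010 + 350 = 2360
Selection 11: 2360 + 350 = 2710
Selection 12: 2710 + 350 = 3060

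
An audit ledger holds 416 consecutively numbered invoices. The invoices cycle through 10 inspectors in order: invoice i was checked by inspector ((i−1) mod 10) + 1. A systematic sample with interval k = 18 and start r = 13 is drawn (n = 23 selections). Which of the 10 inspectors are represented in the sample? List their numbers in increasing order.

Consecutive selections differ by k = 18, so their inspector numbers differ by 18 mod 10 = 8.
gcd(18, 10) = 2, so the sample visits 10/2 = 5 distinct residues mod 10.
Start 13 is inspector 3; the inspectors hit are 1, 3, 5, 7, 9.

1, 3, 5, 7, 9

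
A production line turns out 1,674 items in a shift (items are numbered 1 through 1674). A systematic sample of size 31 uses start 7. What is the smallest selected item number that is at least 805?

k = 1674/31 = 54
Steps past start: ⌈(805 − 7)/54⌉ = ⌈798/54⌉ = 15
Selected item: 7 + 15×54 = 817

817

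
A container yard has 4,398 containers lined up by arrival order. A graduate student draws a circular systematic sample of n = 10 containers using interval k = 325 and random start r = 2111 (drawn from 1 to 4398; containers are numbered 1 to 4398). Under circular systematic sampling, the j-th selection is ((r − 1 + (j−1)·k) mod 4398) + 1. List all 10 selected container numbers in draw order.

Selection 1: 2111
Selection 2: 2111 + 325 = 2436
Selection 3: 2436 + 325 = 2761
Selection 4: 2761 + 325 = 3086
Selection 5: 3086 + 325 = 3411
Selection 6: 3411 + 325 = 3736
Selection 7: 3736 + 325 = 4061
Selection 8: 4061 + 325 = 4386
Selection 9: 4386 + 325 = 4711 → 4711 − 4398 = 313
Selection 10: 313 + 325 = 638

2111, 2436, 2761, 3086, 3411, 3736, 4061, 4386, 313, 638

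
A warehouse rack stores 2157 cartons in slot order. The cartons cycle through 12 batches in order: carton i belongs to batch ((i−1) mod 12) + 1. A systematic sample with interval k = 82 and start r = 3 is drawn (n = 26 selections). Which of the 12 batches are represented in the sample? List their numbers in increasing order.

Consecutive selections differ by k = 82, so their batch numbers differ by 82 mod 12 = 10.
gcd(82, 12) = 2, so the sample visits 12/2 = 6 distinct residues mod 12.
Start 3 is batch 3; the batches hit are 1, 3, 5, 7, 9, 11.

1, 3, 5, 7, 9, 11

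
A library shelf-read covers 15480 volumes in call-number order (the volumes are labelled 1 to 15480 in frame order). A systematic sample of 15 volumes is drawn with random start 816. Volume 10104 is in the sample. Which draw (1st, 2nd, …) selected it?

k = 15480/15 = 1032
position = (10104 − 816)/1032 + 1 = 9288/1032 + 1 = 9 + 1 = 10

10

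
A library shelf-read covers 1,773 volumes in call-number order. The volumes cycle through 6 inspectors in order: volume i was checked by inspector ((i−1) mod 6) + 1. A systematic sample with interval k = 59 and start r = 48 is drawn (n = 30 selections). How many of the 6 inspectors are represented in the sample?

Consecutive selections differ by k = 59, so their inspector numbers differ by 59 mod 6 = 5.
gcd(59, 6) = 1, so the sample visits 6/1 = 6 distinct residues mod 6.
Start 48 is inspector 6; the inspectors hit are 1, 2, 3, 4, 5, 6.

6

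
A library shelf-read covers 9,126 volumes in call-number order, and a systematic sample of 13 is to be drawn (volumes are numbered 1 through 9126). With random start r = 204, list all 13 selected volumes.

k = N/n = 9126/13 = 702
volume 1: 204
volume 2: 204 + 702 = 906
volume 3: 906 + 702 = 1608
volume 4: 1608 + 702 = 2310
volume 5: 2310 + 702 = 3012
volume 6: 3012 + 702 = 3714
volume 7: 3714 + 702 = 4416
volume 8: 4416 + 702 = 5118
volume 9: 5118 + 702 = 5820
volume 10: 5820 + 702 = 6522
volume 11: 6522 + 702 = 7224
volume 12: 7224 + 702 = 7926
volume 13: 7926 + 702 = 8628

204, 906, 1608, 2310, 3012, 3714, 4416, 5118, 5820, 6522, 7224, 7926, 8628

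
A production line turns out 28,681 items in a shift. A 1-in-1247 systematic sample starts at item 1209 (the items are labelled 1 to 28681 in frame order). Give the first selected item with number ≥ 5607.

6197

k = 1247
Steps past start: ⌈(5607 − 1209)/1247⌉ = ⌈4398/1247⌉ = 4
Selected item: 1209 + 4×1247 = 6197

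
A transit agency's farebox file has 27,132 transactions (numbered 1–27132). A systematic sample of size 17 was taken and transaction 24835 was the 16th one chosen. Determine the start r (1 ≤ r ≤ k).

895

k = 27132/17 = 1596
r = 24835 − (16−1)×1596 = 24835 − 23940 = 895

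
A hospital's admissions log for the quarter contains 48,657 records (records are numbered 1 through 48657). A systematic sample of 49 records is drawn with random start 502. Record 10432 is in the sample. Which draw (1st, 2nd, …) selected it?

11

k = 48657/49 = 993
position = (10432 − 502)/993 + 1 = 9930/993 + 1 = 10 + 1 = 11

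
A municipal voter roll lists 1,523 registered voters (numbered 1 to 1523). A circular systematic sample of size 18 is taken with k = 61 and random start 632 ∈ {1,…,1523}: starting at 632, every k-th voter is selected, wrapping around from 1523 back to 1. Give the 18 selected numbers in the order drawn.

Selection 1: 632
Selection 2: 632 + 61 = 693
Selection 3: 693 + 61 = 754
Selection 4: 754 + 61 = 815
Selection 5: 815 + 61 = 876
Selection 6: 876 + 61 = 937
Selection 7: 937 + 61 = 998
Selection 8: 998 + 61 = 1059
Selection 9: 1059 + 61 = 1120
Selection 10: 1120 + 61 = 1181
Selection 11: 1181 + 61 = 1242
Selection 12: 1242 + 61 = 1303
Selection 13: 1303 + 61 = 1364
Selection 14: 1364 + 61 = 1425
Selection 15: 1425 + 61 = 1486
Selection 16: 1486 + 61 = 1547 → 1547 − 1523 = 24
Selection 17: 24 + 61 = 85
Selection 18: 85 + 61 = 146

632, 693, 754, 815, 876, 937, 998, 1059, 1120, 1181, 1242, 1303, 1364, 1425, 1486, 24, 85, 146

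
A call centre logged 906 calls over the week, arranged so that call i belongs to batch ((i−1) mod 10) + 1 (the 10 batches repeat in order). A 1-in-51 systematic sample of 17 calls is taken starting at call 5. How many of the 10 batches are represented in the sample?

Consecutive selections differ by k = 51, so their batch numbers differ by 51 mod 10 = 1.
gcd(51, 10) = 1, so the sample visits 10/1 = 10 distinct residues mod 10.
Start 5 is batch 5; the batches hit are 1, 2, 3, 4, 5, 6, 7, 8, 9, 10.

10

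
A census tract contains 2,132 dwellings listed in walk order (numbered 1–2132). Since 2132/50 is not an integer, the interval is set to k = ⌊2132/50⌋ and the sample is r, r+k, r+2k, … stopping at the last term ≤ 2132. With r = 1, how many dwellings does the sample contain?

51

k = ⌊2132/50⌋ = 42
Achieved size = ⌊(2132 − 1)/42⌋ + 1 = ⌊2131/42⌋ + 1 = 50 + 1 = 51
(last selection: 1 + 50×42 = 2101 ≤ 2132; next would be 2143 > 2132)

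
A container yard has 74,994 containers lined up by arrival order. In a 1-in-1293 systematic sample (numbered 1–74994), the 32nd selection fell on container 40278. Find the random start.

195

k = 1293
r = 40278 − (32−1)×1293 = 40278 − 40083 = 195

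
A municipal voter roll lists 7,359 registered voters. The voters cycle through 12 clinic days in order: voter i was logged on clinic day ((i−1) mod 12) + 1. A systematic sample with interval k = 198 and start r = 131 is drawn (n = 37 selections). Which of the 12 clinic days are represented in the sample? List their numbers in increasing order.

5, 11

Consecutive selections differ by k = 198, so their clinic day numbers differ by 198 mod 12 = 6.
gcd(198, 12) = 6, so the sample visits 12/6 = 2 distinct residues mod 12.
Start 131 is clinic day 11; the clinic days hit are 5, 11.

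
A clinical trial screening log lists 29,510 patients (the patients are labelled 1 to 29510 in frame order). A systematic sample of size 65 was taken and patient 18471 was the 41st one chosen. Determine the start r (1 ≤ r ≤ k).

311

k = 29510/65 = 454
r = 18471 − (41−1)×454 = 18471 − 18160 = 311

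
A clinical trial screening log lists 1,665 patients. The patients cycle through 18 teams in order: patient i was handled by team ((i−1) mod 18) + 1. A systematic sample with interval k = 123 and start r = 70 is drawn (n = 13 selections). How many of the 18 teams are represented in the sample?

Consecutive selections differ by k = 123, so their team numbers differ by 123 mod 18 = 15.
gcd(123, 18) = 3, so the sample visits 18/3 = 6 distinct residues mod 18.
Start 70 is team 16; the teams hit are 1, 4, 7, 10, 13, 16.

6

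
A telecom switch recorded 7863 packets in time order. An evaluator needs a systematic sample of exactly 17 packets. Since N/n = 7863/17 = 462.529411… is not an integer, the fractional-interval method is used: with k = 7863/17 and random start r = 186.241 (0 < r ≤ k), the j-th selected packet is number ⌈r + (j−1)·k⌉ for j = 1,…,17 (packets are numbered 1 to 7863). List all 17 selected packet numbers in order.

j=1: r + 0k = 186.241 → ⌈·⌉ = 187
j=2: r + 1k = 648.770411… → ⌈·⌉ = 649
j=3: r + 2k = 1111.299823… → ⌈·⌉ = 1112
j=4: r + 3k = 1573.829235… → ⌈·⌉ = 1574
j=5: r + 4k = 2036.358647… → ⌈·⌉ = 2037
j=6: r + 5k = 2498.888058… → ⌈·⌉ = 2499
j=7: r + 6k = 2961.417470… → ⌈·⌉ = 2962
j=8: r + 7k = 3423.946882… → ⌈·⌉ = 3424
j=9: r + 8k = 3886.476294… → ⌈·⌉ = 3887
j=10: r + 9k = 4349.005705… → ⌈·⌉ = 4350
j=11: r + 10k = 4811.535117… → ⌈·⌉ = 4812
j=12: r + 11k = 5274.064529… → ⌈·⌉ = 5275
j=13: r + 12k = 5736.593941… → ⌈·⌉ = 5737
j=14: r + 13k = 6199.123352… → ⌈·⌉ = 6200
j=15: r + 14k = 6661.652764… → ⌈·⌉ = 6662
j=16: r + 15k = 7124.182176… → ⌈·⌉ = 7125
j=17: r + 16k = 7586.711588… → ⌈·⌉ = 7587

187, 649, 1112, 1574, 2037, 2499, 2962, 3424, 3887, 4350, 4812, 5275, 5737, 6200, 6662, 7125, 7587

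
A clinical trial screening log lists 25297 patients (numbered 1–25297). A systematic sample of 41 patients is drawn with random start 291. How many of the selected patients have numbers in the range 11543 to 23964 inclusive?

20

k = 25297/41 = 617
First selection ≥ 11543: 291 + ⌈(11543−291)/617⌉·617 = 291 + 19×617 = 12014
Last selection ≤ 23964: 291 + ⌊(23964−291)/617⌋·617 = 291 + 38×617 = 23737
Count = 38 − 19 + 1 = 20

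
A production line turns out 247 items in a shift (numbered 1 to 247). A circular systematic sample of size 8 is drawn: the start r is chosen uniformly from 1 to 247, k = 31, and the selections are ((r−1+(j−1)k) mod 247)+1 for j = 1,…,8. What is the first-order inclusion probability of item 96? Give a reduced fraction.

8/247

For each position j, as r ranges over 1…247 the j-th selection hits every item exactly once, so item 96 is selected for exactly 8 of the 247 starts.
Inclusion probability = 8/247.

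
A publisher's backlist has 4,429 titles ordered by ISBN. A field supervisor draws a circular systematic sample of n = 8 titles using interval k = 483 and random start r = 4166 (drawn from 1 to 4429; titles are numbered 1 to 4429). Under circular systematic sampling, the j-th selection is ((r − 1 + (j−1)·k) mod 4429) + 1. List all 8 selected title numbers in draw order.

4166, 220, 703, 1186, 1669, 2152, 2635, 3118

Selection 1: 4166
Selection 2: 4166 + 483 = 4649 → 4649 − 4429 = 220
Selection 3: 220 + 483 = 703
Selection 4: 703 + 483 = 1186
Selection 5: 1186 + 483 = 1669
Selection 6: 1669 + 483 = 2152
Selection 7: 2152 + 483 = 2635
Selection 8: 2635 + 483 = 3118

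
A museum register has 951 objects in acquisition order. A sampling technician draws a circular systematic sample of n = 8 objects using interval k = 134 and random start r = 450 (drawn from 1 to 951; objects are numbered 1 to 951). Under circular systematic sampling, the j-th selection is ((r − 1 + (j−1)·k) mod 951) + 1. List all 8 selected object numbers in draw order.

Selection 1: 450
Selection 2: 450 + 134 = 584
Selection 3: 584 + 134 = 718
Selection 4: 718 + 134 = 852
Selection 5: 852 + 134 = 986 → 986 − 951 = 35
Selection 6: 35 + 134 = 169
Selection 7: 169 + 134 = 303
Selection 8: 303 + 134 = 437

450, 584, 718, 852, 35, 169, 303, 437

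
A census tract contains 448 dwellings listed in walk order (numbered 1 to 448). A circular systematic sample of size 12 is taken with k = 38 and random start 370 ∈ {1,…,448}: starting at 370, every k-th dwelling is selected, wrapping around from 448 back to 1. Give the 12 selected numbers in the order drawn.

Selection 1: 370
Selection 2: 370 + 38 = 408
Selection 3: 408 + 38 = 446
Selection 4: 446 + 38 = 484 → 484 − 448 = 36
Selection 5: 36 + 38 = 74
Selection 6: 74 + 38 = 112
Selection 7: 112 + 38 = 150
Selection 8: 150 + 38 = 188
Selection 9: 188 + 38 = 226
Selection 10: 226 + 38 = 264
Selection 11: 264 + 38 = 302
Selection 12: 302 + 38 = 340

370, 408, 446, 36, 74, 112, 150, 188, 226, 264, 302, 340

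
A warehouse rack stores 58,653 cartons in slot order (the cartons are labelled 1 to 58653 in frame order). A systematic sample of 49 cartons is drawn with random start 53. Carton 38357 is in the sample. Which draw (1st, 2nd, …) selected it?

k = 58653/49 = 1197
position = (38357 − 53)/1197 + 1 = 38304/1197 + 1 = 32 + 1 = 33

33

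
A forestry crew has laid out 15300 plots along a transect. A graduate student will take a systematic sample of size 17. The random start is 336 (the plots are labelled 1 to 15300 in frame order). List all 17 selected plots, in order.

k = N/n = 15300/17 = 900
plot 1: 336
plot 2: 336 + 900 = 1236
plot 3: 1236 + 900 = 2136
plot 4: 2136 + 900 = 3036
plot 5: 3036 + 900 = 3936
plot 6: 3936 + 900 = 4836
plot 7: 4836 + 900 = 5736
plot 8: 5736 + 900 = 6636
plot 9: 6636 + 900 = 7536
plot 10: 7536 + 900 = 8436
plot 11: 8436 + 900 = 9336
plot 12: 9336 + 900 = 10236
plot 13: 10236 + 900 = 11136
plot 14: 11136 + 900 = 12036
plot 15: 12036 + 900 = 12936
plot 16: 12936 + 900 = 13836
plot 17: 13836 + 900 = 14736

336, 1236, 2136, 3036, 3936, 4836, 5736, 6636, 7536, 8436, 9336, 10236, 11136, 12036, 12936, 13836, 14736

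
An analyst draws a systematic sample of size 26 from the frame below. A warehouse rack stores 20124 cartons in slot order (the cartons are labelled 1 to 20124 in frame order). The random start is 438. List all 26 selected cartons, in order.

k = N/n = 20124/26 = 774
carton 1: 438
carton 2: 438 + 774 = 1212
carton 3: 1212 + 774 = 1986
carton 4: 1986 + 774 = 2760
carton 5: 2760 + 774 = 3534
carton 6: 3534 + 774 = 4308
carton 7: 4308 + 774 = 5082
carton 8: 5082 + 774 = 5856
carton 9: 5856 + 774 = 6630
carton 10: 6630 + 774 = 7404
carton 11: 7404 + 774 = 8178
carton 12: 8178 + 774 = 8952
carton 13: 8952 + 774 = 9726
carton 14: 9726 + 774 = 10500
carton 15: 10500 + 774 = 11274
carton 16: 11274 + 774 = 12048
carton 17: 12048 + 774 = 12822
carton 18: 12822 + 774 = 13596
carton 19: 13596 + 774 = 14370
carton 20: 14370 + 774 = 15144
carton 21: 15144 + 774 = 15918
carton 22: 15918 + 774 = 16692
carton 23: 16692 + 774 = 17466
carton 24: 17466 + 774 = 18240
carton 25: 18240 + 774 = 19014
carton 26: 19014 + 774 = 19788

438, 1212, 1986, 2760, 3534, 4308, 5082, 5856, 6630, 7404, 8178, 8952, 9726, 10500, 11274, 12048, 12822, 13596, 14370, 15144, 15918, 16692, 17466, 18240, 19014, 19788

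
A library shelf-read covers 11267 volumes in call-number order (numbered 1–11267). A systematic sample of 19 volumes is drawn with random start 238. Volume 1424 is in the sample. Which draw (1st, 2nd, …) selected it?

3

k = 11267/19 = 593
position = (1424 − 238)/593 + 1 = 1186/593 + 1 = 2 + 1 = 3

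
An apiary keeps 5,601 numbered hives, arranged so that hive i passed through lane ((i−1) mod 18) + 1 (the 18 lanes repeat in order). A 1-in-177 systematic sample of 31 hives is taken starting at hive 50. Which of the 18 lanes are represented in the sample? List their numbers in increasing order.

2, 5, 8, 11, 14, 17

Consecutive selections differ by k = 177, so their lane numbers differ by 177 mod 18 = 15.
gcd(177, 18) = 3, so the sample visits 18/3 = 6 distinct residues mod 18.
Start 50 is lane 14; the lanes hit are 2, 5, 8, 11, 14, 17.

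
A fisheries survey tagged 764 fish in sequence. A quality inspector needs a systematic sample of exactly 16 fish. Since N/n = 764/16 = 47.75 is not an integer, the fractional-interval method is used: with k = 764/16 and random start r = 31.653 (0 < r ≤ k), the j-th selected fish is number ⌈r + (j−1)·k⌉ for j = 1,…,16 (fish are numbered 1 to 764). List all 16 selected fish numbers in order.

32, 80, 128, 175, 223, 271, 319, 366, 414, 462, 510, 557, 605, 653, 701, 748

j=1: r + 0k = 31.653 → ⌈·⌉ = 32
j=2: r + 1k = 79.403 → ⌈·⌉ = 80
j=3: r + 2k = 127.153 → ⌈·⌉ = 128
j=4: r + 3k = 174.903 → ⌈·⌉ = 175
j=5: r + 4k = 222.653 → ⌈·⌉ = 223
j=6: r + 5k = 270.403 → ⌈·⌉ = 271
j=7: r + 6k = 318.153 → ⌈·⌉ = 319
j=8: r + 7k = 365.903 → ⌈·⌉ = 366
j=9: r + 8k = 413.653 → ⌈·⌉ = 414
j=10: r + 9k = 461.403 → ⌈·⌉ = 462
j=11: r + 10k = 509.153 → ⌈·⌉ = 510
j=12: r + 11k = 556.903 → ⌈·⌉ = 557
j=13: r + 12k = 604.653 → ⌈·⌉ = 605
j=14: r + 13k = 652.403 → ⌈·⌉ = 653
j=15: r + 14k = 700.153 → ⌈·⌉ = 701
j=16: r + 15k = 747.903 → ⌈·⌉ = 748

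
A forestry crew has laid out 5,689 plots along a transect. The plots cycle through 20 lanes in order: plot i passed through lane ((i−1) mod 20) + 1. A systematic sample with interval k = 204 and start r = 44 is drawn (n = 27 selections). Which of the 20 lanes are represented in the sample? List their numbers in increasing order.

Consecutive selections differ by k = 204, so their lane numbers differ by 204 mod 20 = 4.
gcd(204, 20) = 4, so the sample visits 20/4 = 5 distinct residues mod 20.
Start 44 is lane 4; the lanes hit are 4, 8, 12, 16, 20.

4, 8, 12, 16, 20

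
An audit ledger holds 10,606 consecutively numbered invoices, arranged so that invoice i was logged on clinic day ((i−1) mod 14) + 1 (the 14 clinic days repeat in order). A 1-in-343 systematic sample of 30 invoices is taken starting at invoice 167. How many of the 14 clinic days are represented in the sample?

Consecutive selections differ by k = 343, so their clinic day numbers differ by 343 mod 14 = 7.
gcd(343, 14) = 7, so the sample visits 14/7 = 2 distinct residues mod 14.
Start 167 is clinic day 13; the clinic days hit are 6, 13.

2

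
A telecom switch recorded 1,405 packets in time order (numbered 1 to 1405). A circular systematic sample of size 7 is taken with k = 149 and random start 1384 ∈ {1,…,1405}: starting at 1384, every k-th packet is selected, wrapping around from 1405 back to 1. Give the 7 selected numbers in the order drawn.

1384, 128, 277, 426, 575, 724, 873

Selection 1: 1384
Selection 2: 1384 + 149 = 1533 → 1533 − 1405 = 128
Selection 3: 128 + 149 = 277
Selection 4: 277 + 149 = 426
Selection 5: 426 + 149 = 575
Selection 6: 575 + 149 = 724
Selection 7: 724 + 149 = 873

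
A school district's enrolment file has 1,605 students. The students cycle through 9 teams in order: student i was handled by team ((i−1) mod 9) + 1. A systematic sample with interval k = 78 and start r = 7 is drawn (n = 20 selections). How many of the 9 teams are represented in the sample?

Consecutive selections differ by k = 78, so their team numbers differ by 78 mod 9 = 6.
gcd(78, 9) = 3, so the sample visits 9/3 = 3 distinct residues mod 9.
Start 7 is team 7; the teams hit are 1, 4, 7.

3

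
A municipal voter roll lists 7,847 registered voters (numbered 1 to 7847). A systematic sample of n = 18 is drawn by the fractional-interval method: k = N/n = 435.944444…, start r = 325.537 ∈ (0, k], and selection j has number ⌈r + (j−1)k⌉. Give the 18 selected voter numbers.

j=1: r + 0k = 325.537 → ⌈·⌉ = 326
j=2: r + 1k = 761.481444… → ⌈·⌉ = 762
j=3: r + 2k = 1197.425888… → ⌈·⌉ = 1198
j=4: r + 3k = 1633.370333… → ⌈·⌉ = 1634
j=5: r + 4k = 2069.314777… → ⌈·⌉ = 2070
j=6: r + 5k = 2505.259222… → ⌈·⌉ = 2506
j=7: r + 6k = 2941.203666… → ⌈·⌉ = 2942
j=8: r + 7k = 3377.148111… → ⌈·⌉ = 3378
j=9: r + 8k = 3813.092555… → ⌈·⌉ = 3814
j=10: r + 9k = 4249.037 → ⌈·⌉ = 4250
j=11: r + 10k = 4684.981444… → ⌈·⌉ = 4685
j=12: r + 11k = 5120.925888… → ⌈·⌉ = 5121
j=13: r + 12k = 5556.870333… → ⌈·⌉ = 5557
j=14: r + 13k = 5992.814777… → ⌈·⌉ = 5993
j=15: r + 14k = 6428.759222… → ⌈·⌉ = 6429
j=16: r + 15k = 6864.703666… → ⌈·⌉ = 6865
j=17: r + 16k = 7300.648111… → ⌈·⌉ = 7301
j=18: r + 17k = 7736.592555… → ⌈·⌉ = 7737

326, 762, 1198, 1634, 2070, 2506, 2942, 3378, 3814, 4250, 4685, 5121, 5557, 5993, 6429, 6865, 7301, 7737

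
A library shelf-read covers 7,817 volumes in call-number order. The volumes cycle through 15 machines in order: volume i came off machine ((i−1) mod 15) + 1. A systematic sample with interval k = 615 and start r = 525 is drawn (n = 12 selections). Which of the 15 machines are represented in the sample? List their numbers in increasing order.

15

Consecutive selections differ by k = 615, so their machine numbers differ by 615 mod 15 = 0.
gcd(615, 15) = 15, so the sample visits 15/15 = 1 distinct residues mod 15.
Start 525 is machine 15; the machines hit are 15.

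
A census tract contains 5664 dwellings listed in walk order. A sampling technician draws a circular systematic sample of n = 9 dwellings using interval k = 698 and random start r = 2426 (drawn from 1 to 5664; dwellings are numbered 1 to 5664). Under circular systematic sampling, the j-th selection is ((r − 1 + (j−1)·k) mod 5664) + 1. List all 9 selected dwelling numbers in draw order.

2426, 3124, 3822, 4520, 5218, 252, 950, 1648, 2346

Selection 1: 2426
Selection 2: 2426 + 698 = 3124
Selection 3: 3124 + 698 = 3822
Selection 4: 3822 + 698 = 4520
Selection 5: 4520 + 698 = 5218
Selection 6: 5218 + 698 = 5916 → 5916 − 5664 = 252
Selection 7: 252 + 698 = 950
Selection 8: 950 + 698 = 1648
Selection 9: 1648 + 698 = 2346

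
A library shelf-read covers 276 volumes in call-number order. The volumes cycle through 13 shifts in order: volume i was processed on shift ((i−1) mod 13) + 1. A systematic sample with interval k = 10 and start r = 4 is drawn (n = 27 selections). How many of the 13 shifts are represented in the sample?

Consecutive selections differ by k = 10, so their shift numbers differ by 10 mod 13 = 10.
gcd(10, 13) = 1, so the sample visits 13/1 = 13 distinct residues mod 13.
Start 4 is shift 4; the shifts hit are 1, 2, 3, 4, 5, 6, 7, 8, 9, 10, 11, 12, 13.

13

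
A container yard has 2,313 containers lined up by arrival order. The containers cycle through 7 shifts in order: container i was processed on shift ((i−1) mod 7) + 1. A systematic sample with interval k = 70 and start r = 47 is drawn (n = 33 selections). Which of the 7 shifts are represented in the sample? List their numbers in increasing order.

5

Consecutive selections differ by k = 70, so their shift numbers differ by 70 mod 7 = 0.
gcd(70, 7) = 7, so the sample visits 7/7 = 1 distinct residues mod 7.
Start 47 is shift 5; the shifts hit are 5.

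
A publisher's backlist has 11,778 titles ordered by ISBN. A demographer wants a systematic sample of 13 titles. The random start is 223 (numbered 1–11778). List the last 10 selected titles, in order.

k = N/n = 11778/13 = 906
4th selection = 223 + 3×906 = 2941
5th: 2941 + 906 = 3847
6th: 3847 + 906 = 4753
7th: 4753 + 906 = 5659
8th: 5659 + 906 = 6565
9th: 6565 + 906 = 7471
10th: 7471 + 906 = 8377
11th: 8377 + 906 = 9283
12th: 9283 + 906 = 10189
13th: 10189 + 906 = 11095

2941, 3847, 4753, 5659, 6565, 7471, 8377, 9283, 10189, 11095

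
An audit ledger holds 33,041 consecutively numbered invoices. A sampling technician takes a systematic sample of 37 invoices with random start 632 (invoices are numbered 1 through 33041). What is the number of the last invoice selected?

32780

k = 33041/37 = 893
37th selection = r + (37−1)·k = 632 + 36×893 = 632 + 32148 = 32780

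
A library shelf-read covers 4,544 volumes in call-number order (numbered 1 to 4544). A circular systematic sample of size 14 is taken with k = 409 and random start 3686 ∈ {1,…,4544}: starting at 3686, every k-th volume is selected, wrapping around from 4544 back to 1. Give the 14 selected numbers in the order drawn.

Selection 1: 3686
Selection 2: 3686 + 409 = 4095
Selection 3: 4095 + 409 = 4504
Selection 4: 4504 + 409 = 4913 → 4913 − 4544 = 369
Selection 5: 369 + 409 = 778
Selection 6: 778 + 409 = 1187
Selection 7: 1187 + 409 = 1596
Selection 8: 1596 + 409 = 2005
Selection 9: 2005 + 409 = 2414
Selection 10: 2414 + 409 = 2823
Selection 11: 2823 + 409 = 3232
Selection 12: 3232 + 409 = 3641
Selection 13: 3641 + 409 = 4050
Selection 14: 4050 + 409 = 4459

3686, 4095, 4504, 369, 778, 1187, 1596, 2005, 2414, 2823, 3232, 3641, 4050, 4459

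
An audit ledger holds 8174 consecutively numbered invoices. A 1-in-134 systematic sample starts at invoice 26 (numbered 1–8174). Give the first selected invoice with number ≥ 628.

k = 134
Steps past start: ⌈(628 − 26)/134⌉ = ⌈602/134⌉ = 5
Selected invoice: 26 + 5×134 = 696

696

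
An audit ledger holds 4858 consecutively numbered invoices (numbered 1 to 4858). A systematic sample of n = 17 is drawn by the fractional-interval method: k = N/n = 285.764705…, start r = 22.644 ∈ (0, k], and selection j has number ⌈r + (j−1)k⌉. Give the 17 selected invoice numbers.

23, 309, 595, 880, 1166, 1452, 1738, 2023, 2309, 2595, 2881, 3167, 3452, 3738, 4024, 4310, 4595

j=1: r + 0k = 22.644 → ⌈·⌉ = 23
j=2: r + 1k = 308.408705… → ⌈·⌉ = 309
j=3: r + 2k = 594.173411… → ⌈·⌉ = 595
j=4: r + 3k = 879.938117… → ⌈·⌉ = 880
j=5: r + 4k = 1165.702823… → ⌈·⌉ = 1166
j=6: r + 5k = 1451.467529… → ⌈·⌉ = 1452
j=7: r + 6k = 1737.232235… → ⌈·⌉ = 1738
j=8: r + 7k = 2022.996941… → ⌈·⌉ = 2023
j=9: r + 8k = 2308.761647… → ⌈·⌉ = 2309
j=10: r + 9k = 2594.526352… → ⌈·⌉ = 2595
j=11: r + 10k = 2880.291058… → ⌈·⌉ = 2881
j=12: r + 11k = 3166.055764… → ⌈·⌉ = 3167
j=13: r + 12k = 3451.820470… → ⌈·⌉ = 3452
j=14: r + 13k = 3737.585176… → ⌈·⌉ = 3738
j=15: r + 14k = 4023.349882… → ⌈·⌉ = 4024
j=16: r + 15k = 4309.114588… → ⌈·⌉ = 4310
j=17: r + 16k = 4594.879294… → ⌈·⌉ = 4595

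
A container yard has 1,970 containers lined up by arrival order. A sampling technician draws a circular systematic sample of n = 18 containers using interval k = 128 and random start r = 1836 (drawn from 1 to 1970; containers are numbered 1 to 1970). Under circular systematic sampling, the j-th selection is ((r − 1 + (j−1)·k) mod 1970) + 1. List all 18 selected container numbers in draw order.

1836, 1964, 122, 250, 378, 506, 634, 762, 890, 1018, 1146, 1274, 1402, 1530, 1658, 1786, 1914, 72

Selection 1: 1836
Selection 2: 1836 + 128 = 1964
Selection 3: 1964 + 128 = 2092 → 2092 − 1970 = 122
Selection 4: 122 + 128 = 250
Selection 5: 250 + 128 = 378
Selection 6: 378 + 128 = 506
Selection 7: 506 + 128 = 634
Selection 8: 634 + 128 = 762
Selection 9: 762 + 128 = 890
Selection 10: 890 + 128 = 1018
Selection 11: 1018 + 128 = 1146
Selection 12: 1146 + 128 = 1274
Selection 13: 1274 + 128 = 1402
Selection 14: 1402 + 128 = 1530
Selection 15: 1530 + 128 = 1658
Selection 16: 1658 + 128 = 1786
Selection 17: 1786 + 128 = 1914
Selection 18: 1914 + 128 = 2042 → 2042 − 1970 = 72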